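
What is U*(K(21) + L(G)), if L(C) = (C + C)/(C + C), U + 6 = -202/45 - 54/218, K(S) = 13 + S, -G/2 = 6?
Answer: -368641/981 ≈ -375.78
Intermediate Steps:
G = -12 (G = -2*6 = -12)
U = -52663/4905 (U = -6 + (-202/45 - 54/218) = -6 + (-202*1/45 - 54*1/218) = -6 + (-202/45 - 27/109) = -6 - 23233/4905 = -52663/4905 ≈ -10.737)
L(C) = 1 (L(C) = (2*C)/((2*C)) = (2*C)*(1/(2*C)) = 1)
U*(K(21) + L(G)) = -52663*((13 + 21) + 1)/4905 = -52663*(34 + 1)/4905 = -52663/4905*35 = -368641/981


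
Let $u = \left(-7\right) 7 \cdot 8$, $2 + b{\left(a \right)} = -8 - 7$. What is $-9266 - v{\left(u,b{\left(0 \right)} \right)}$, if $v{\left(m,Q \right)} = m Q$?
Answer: $-15930$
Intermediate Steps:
$b{\left(a \right)} = -17$ ($b{\left(a \right)} = -2 - 15 = -17$)
$u = -392$ ($u = \left(-49\right) 8 = -392$)
$v{\left(m,Q \right)} = Q m$
$-9266 - v{\left(u,b{\left(0 \right)} \right)} = -9266 - \left(-17\right) \left(-392\right) = -9266 - 6664 = -15930$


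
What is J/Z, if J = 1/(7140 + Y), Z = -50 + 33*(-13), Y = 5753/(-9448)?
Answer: -9448/32309971193 ≈ -2.9242e-7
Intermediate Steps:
Y = -5753/9448 (Y = 5753*(-1/9448) = -5753/9448 ≈ -0.60891)
Z = -479 (Z = -50 - 429 = -479)
J = 9448/67452967 (J = 1/(7140 - 5753/9448) = 1/(67452967/9448) = 9448/67452967 ≈ 0.00014007)
J/Z = (9448/67452967)/(-479) = (9448/67452967)*(-1/479) = -9448/32309971193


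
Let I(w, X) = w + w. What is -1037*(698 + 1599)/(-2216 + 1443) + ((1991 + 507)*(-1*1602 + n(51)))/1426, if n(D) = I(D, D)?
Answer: 250142657/551149 ≈ 453.86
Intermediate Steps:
I(w, X) = 2*w
n(D) = 2*D
-1037*(698 + 1599)/(-2216 + 1443) + ((1991 + 507)*(-1*1602 + n(51)))/1426 = -1037*(698 + 1599)/(-2216 + 1443) + ((1991 + 507)*(-1*1602 + 2*51))/1426 = -1037/((-773/2297)) + (2498*(-1602 + 102))*(1/1426) = -1037/((-773*1/2297)) + (2498*(-1500))*(1/1426) = -1037/(-773/2297) - 3747000*1/1426 = -1037*(-2297/773) - 1873500/713 = 2381989/773 - 1873500/713 = 250142657/551149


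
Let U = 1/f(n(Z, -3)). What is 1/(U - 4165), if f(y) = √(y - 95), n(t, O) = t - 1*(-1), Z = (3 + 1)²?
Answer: -324870/1353083551 + I*√78/1353083551 ≈ -0.0002401 + 6.5271e-9*I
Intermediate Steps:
Z = 16 (Z = 4² = 16)
n(t, O) = 1 + t (n(t, O) = t + 1 = 1 + t)
f(y) = √(-95 + y)
U = -I*√78/78 (U = 1/(√(-95 + (1 + 16))) = 1/(√(-95 + 17)) = 1/(√(-78)) = 1/(I*√78) = -I*√78/78 ≈ -0.11323*I)
1/(U - 4165) = 1/(-I*√78/78 - 4165) = 1/(-4165 - I*√78/78)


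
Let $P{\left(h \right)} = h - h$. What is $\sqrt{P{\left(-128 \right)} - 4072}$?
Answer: $2 i \sqrt{1018} \approx 63.812 i$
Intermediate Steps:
$P{\left(h \right)} = 0$
$\sqrt{P{\left(-128 \right)} - 4072} = \sqrt{0 - 4072} = \sqrt{-4072} = 2 i \sqrt{1018}$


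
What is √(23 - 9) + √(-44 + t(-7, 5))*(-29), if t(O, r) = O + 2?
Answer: √14 - 203*I ≈ 3.7417 - 203.0*I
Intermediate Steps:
t(O, r) = 2 + O
√(23 - 9) + √(-44 + t(-7, 5))*(-29) = √(23 - 9) + √(-44 + (2 - 7))*(-29) = √14 + √(-44 - 5)*(-29) = √14 + √(-49)*(-29) = √14 + (7*I)*(-29) = √14 - 203*I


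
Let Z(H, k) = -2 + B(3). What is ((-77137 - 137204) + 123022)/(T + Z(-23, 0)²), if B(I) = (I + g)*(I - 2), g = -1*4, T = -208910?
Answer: 91319/208901 ≈ 0.43714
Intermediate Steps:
g = -4
B(I) = (-4 + I)*(-2 + I) (B(I) = (I - 4)*(I - 2) = (-4 + I)*(-2 + I))
Z(H, k) = -3 (Z(H, k) = -2 + (8 + 3² - 6*3) = -2 + (8 + 9 - 18) = -2 - 1 = -3)
((-77137 - 137204) + 123022)/(T + Z(-23, 0)²) = ((-77137 - 137204) + 123022)/(-208910 + (-3)²) = (-214341 + 123022)/(-208910 + 9) = -91319/(-208901) = -91319*(-1/208901) = 91319/208901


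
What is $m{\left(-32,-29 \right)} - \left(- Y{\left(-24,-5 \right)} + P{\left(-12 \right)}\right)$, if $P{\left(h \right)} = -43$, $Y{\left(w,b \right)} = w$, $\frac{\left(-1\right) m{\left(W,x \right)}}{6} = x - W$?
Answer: $1$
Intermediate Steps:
$m{\left(W,x \right)} = - 6 x + 6 W$ ($m{\left(W,x \right)} = - 6 \left(x - W\right) = - 6 x + 6 W$)
$m{\left(-32,-29 \right)} - \left(- Y{\left(-24,-5 \right)} + P{\left(-12 \right)}\right) = \left(\left(-6\right) \left(-29\right) + 6 \left(-32\right)\right) - -19 = \left(174 - 192\right) + \left(-24 + 43\right) = -18 + 19 = 1$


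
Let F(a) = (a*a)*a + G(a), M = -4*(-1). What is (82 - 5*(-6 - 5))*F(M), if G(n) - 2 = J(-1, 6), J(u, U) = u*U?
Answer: 8220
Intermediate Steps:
J(u, U) = U*u
G(n) = -4 (G(n) = 2 + 6*(-1) = 2 - 6 = -4)
M = 4
F(a) = -4 + a³ (F(a) = (a*a)*a - 4 = a²*a - 4 = a³ - 4 = -4 + a³)
(82 - 5*(-6 - 5))*F(M) = (82 - 5*(-6 - 5))*(-4 + 4³) = (82 - 5*(-11))*(-4 + 64) = (82 + 55)*60 = 137*60 = 8220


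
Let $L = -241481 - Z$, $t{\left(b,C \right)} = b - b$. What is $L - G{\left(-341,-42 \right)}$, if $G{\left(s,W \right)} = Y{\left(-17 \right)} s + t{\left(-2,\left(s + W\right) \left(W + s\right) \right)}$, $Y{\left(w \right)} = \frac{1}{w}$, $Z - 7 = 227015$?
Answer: $- \frac{7964892}{17} \approx -4.6852 \cdot 10^{5}$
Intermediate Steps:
$Z = 227022$ ($Z = 7 + 227015 = 227022$)
$t{\left(b,C \right)} = 0$
$G{\left(s,W \right)} = - \frac{s}{17}$ ($G{\left(s,W \right)} = \frac{s}{-17} + 0 = - \frac{s}{17} + 0 = - \frac{s}{17}$)
$L = -468503$ ($L = -241481 - 227022 = -468503$)
$L - G{\left(-341,-42 \right)} = -468503 - \left(- \frac{1}{17}\right) \left(-341\right) = -468503 - \frac{341}{17} = - \frac{7964892}{17}$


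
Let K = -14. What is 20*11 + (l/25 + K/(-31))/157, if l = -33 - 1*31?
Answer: 26766866/121675 ≈ 219.99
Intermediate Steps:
l = -64 (l = -33 - 31 = -64)
20*11 + (l/25 + K/(-31))/157 = 20*11 + (-64/25 - 14/(-31))/157 = 220 + (-64*1/25 - 14*(-1/31))*(1/157) = 220 + (-64/25 + 14/31)*(1/157) = 220 - 1634/775*1/157 = 220 - 1634/121675 = 26766866/121675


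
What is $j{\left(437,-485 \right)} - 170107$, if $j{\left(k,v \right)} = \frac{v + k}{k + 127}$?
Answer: $- \frac{7995033}{47} \approx -1.7011 \cdot 10^{5}$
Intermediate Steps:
$j{\left(k,v \right)} = \frac{k + v}{127 + k}$
$j{\left(437,-485 \right)} - 170107 = \frac{437 - 485}{127 + 437} - 170107 = \frac{1}{564} \left(-48\right) - 170107 = - \frac{4}{47} - 170107 = - \frac{7995033}{47}$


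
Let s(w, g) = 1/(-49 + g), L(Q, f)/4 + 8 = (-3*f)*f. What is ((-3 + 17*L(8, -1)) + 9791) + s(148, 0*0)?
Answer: 442959/49 ≈ 9040.0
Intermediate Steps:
L(Q, f) = -32 - 12*f² (L(Q, f) = -32 + 4*((-3*f)*f) = -32 + 4*(-3*f²) = -32 - 12*f²)
((-3 + 17*L(8, -1)) + 9791) + s(148, 0*0) = ((-3 + 17*(-32 - 12*(-1)²)) + 9791) + 1/(-49 + 0*0) = ((-3 + 17*(-32 - 12*1)) + 9791) + 1/(-49 + 0) = ((-3 + 17*(-32 - 12)) + 9791) + 1/(-49) = ((-3 + 17*(-44)) + 9791) - 1/49 = ((-3 - 748) + 9791) - 1/49 = (-751 + 9791) - 1/49 = 9040 - 1/49 = 442959/49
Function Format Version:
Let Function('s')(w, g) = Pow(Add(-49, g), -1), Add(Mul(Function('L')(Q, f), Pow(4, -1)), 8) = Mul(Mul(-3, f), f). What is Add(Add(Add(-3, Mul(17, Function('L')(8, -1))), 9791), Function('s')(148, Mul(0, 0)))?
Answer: Rational(442959, 49) ≈ 9040.0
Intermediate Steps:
Function('L')(Q, f) = Add(-32, Mul(-12, Pow(f, 2))) (Function('L')(Q, f) = Add(-32, Mul(4, Mul(Mul(-3, f), f))) = Add(-32, Mul(4, Mul(-3, Pow(f, 2)))) = Add(-32, Mul(-12, Pow(f, 2))))
Add(Add(Add(-3, Mul(17, Function('L')(8, -1))), 9791), Function('s')(148, Mul(0, 0))) = Add(Add(Add(-3, Mul(17, Add(-32, Mul(-12, Pow(-1, 2))))), 9791), Pow(Add(-49, Mul(0, 0)), -1)) = Add(Add(Add(-3, Mul(17, Add(-32, Mul(-12, 1)))), 9791), Pow(Add(-49, 0), -1)) = Add(Add(Add(-3, Mul(17, Add(-32, -12))), 9791), Pow(-49, -1)) = Add(Add(Add(-3, Mul(17, -44)), 9791), Rational(-1, 49)) = Add(Add(Add(-3, -748), 9791), Rational(-1, 49)) = Add(Add(-751, 9791), Rational(-1, 49)) = Add(9040, Rational(-1, 49)) = Rational(442959, 49)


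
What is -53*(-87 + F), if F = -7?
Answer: 4982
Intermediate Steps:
-53*(-87 + F) = -53*(-87 - 7) = -53*(-94) = 4982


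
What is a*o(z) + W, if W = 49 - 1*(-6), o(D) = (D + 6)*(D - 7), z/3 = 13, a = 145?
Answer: 208855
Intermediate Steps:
z = 39 (z = 3*13 = 39)
o(D) = (-7 + D)*(6 + D) (o(D) = (6 + D)*(-7 + D) = (-7 + D)*(6 + D))
W = 55 (W = 49 + 6 = 55)
a*o(z) + W = 145*(-42 + 39² - 1*39) + 55 = 145*(-42 + 1521 - 39) + 55 = 145*1440 + 55 = 208800 + 55 = 208855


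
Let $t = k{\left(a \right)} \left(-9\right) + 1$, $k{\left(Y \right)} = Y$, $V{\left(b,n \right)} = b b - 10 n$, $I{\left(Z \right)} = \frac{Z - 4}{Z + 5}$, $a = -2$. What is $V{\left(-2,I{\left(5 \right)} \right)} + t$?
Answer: $22$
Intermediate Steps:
$I{\left(Z \right)} = \frac{-4 + Z}{5 + Z}$
$V{\left(b,n \right)} = b^{2} - 10 n$
$t = 19$ ($t = \left(-2\right) \left(-9\right) + 1 = 18 + 1 = 19$)
$V{\left(-2,I{\left(5 \right)} \right)} + t = \left(\left(-2\right)^{2} - 10 \frac{-4 + 5}{5 + 5}\right) + 19 = \left(4 - 10 \cdot \frac{1}{10} \cdot 1\right) + 19 = \left(4 - 1\right) + 19 = 3 + 19 = 22$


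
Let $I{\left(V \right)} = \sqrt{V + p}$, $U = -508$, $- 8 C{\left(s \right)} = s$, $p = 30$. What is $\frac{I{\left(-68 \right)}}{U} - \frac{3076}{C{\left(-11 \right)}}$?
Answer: $- \frac{24608}{11} - \frac{i \sqrt{38}}{508} \approx -2237.1 - 0.012135 i$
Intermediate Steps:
$C{\left(s \right)} = - \frac{s}{8}$
$I{\left(V \right)} = \sqrt{30 + V}$ ($I{\left(V \right)} = \sqrt{V + 30} = \sqrt{30 + V}$)
$\frac{I{\left(-68 \right)}}{U} - \frac{3076}{C{\left(-11 \right)}} = \frac{\sqrt{30 - 68}}{-508} - \frac{3076}{\left(- \frac{1}{8}\right) \left(-11\right)} = \sqrt{-38} \left(- \frac{1}{508}\right) - \frac{3076}{\frac{11}{8}} = i \sqrt{38} \left(- \frac{1}{508}\right) - \frac{24608}{11} = - \frac{i \sqrt{38}}{508} - \frac{24608}{11} = - \frac{24608}{11} - \frac{i \sqrt{38}}{508}$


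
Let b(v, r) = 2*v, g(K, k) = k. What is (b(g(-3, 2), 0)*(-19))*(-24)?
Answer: 1824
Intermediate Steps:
(b(g(-3, 2), 0)*(-19))*(-24) = ((2*2)*(-19))*(-24) = (4*(-19))*(-24) = -76*(-24) = 1824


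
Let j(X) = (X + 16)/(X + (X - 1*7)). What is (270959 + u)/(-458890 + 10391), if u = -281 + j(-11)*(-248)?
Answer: -7850902/13006471 ≈ -0.60361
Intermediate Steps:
j(X) = (16 + X)/(-7 + 2*X) (j(X) = (16 + X)/(X + (X - 7)) = (16 + X)/(X + (-7 + X)) = (16 + X)/(-7 + 2*X))
u = -6909/29 (u = -281 + ((16 - 11)/(-7 + 2*(-11)))*(-248) = -281 + (5/(-7 - 22))*(-248) = -281 + (5/(-29))*(-248) = -281 - 1/29*5*(-248) = -281 - 5/29*(-248) = -281 + 1240/29 = -6909/29 ≈ -238.24)
(270959 + u)/(-458890 + 10391) = (270959 - 6909/29)/(-458890 + 10391) = (7850902/29)/(-448499) = (7850902/29)*(-1/448499) = -7850902/13006471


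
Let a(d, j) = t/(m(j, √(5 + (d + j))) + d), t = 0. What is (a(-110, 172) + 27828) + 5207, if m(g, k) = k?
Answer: 33035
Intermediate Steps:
a(d, j) = 0 (a(d, j) = 0/(√(5 + (d + j)) + d) = 0/(√(5 + d + j) + d) = 0/(d + √(5 + d + j)) = 0)
(a(-110, 172) + 27828) + 5207 = (0 + 27828) + 5207 = 27828 + 5207 = 33035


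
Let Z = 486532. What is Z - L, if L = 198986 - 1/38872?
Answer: 11177488113/38872 ≈ 2.8755e+5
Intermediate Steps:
L = 7734983791/38872 (L = 198986 - 1*1/38872 = 198986 - 1/38872 = 7734983791/38872 ≈ 1.9899e+5)
Z - L = 486532 - 1*7734983791/38872 = 486532 - 7734983791/38872 = 11177488113/38872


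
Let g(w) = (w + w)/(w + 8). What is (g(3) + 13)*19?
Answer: 2831/11 ≈ 257.36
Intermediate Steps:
g(w) = 2*w/(8 + w) (g(w) = (2*w)/(8 + w) = 2*w/(8 + w))
(g(3) + 13)*19 = (2*3/(8 + 3) + 13)*19 = (2*3/11 + 13)*19 = (2*3*(1/11) + 13)*19 = (6/11 + 13)*19 = (149/11)*19 = 2831/11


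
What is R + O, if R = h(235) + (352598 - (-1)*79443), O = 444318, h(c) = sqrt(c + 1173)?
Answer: 876359 + 8*sqrt(22) ≈ 8.7640e+5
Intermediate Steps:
h(c) = sqrt(1173 + c)
R = 432041 + 8*sqrt(22) (R = sqrt(1173 + 235) + (352598 - (-1)*79443) = sqrt(1408) + (352598 - 1*(-79443)) = 8*sqrt(22) + (352598 + 79443) = 8*sqrt(22) + 432041 = 432041 + 8*sqrt(22) ≈ 4.3208e+5)
R + O = (432041 + 8*sqrt(22)) + 444318 = 876359 + 8*sqrt(22)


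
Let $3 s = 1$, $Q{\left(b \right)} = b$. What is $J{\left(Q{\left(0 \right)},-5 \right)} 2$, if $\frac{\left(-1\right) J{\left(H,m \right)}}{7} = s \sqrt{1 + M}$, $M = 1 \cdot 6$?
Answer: $- \frac{14 \sqrt{7}}{3} \approx -12.347$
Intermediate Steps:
$M = 6$
$s = \frac{1}{3}$ ($s = \frac{1}{3} \cdot 1 = \frac{1}{3} \approx 0.33333$)
$J{\left(H,m \right)} = - \frac{7 \sqrt{7}}{3}$ ($J{\left(H,m \right)} = - 7 \frac{\sqrt{1 + 6}}{3} = - 7 \frac{\sqrt{7}}{3} = - \frac{7 \sqrt{7}}{3}$)
$J{\left(Q{\left(0 \right)},-5 \right)} 2 = - \frac{7 \sqrt{7}}{3} \cdot 2 = - \frac{14 \sqrt{7}}{3}$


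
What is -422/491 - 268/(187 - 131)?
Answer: -38805/6874 ≈ -5.6452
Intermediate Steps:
-422/491 - 268/(187 - 131) = -422*1/491 - 268/56 = -422/491 - 268*1/56 = -422/491 - 67/14 = -38805/6874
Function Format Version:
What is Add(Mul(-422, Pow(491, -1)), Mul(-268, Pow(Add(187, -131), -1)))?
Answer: Rational(-38805, 6874) ≈ -5.6452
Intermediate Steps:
Add(Mul(-422, Pow(491, -1)), Mul(-268, Pow(Add(187, -131), -1))) = Add(Mul(-422, Rational(1, 491)), Mul(-268, Pow(56, -1))) = Add(Rational(-422, 491), Mul(-268, Rational(1, 56))) = Add(Rational(-422, 491), Rational(-67, 14)) = Rational(-38805, 6874)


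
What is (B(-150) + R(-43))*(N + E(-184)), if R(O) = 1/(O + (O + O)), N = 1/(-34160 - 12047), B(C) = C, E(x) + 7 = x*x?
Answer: -30266139418442/5960703 ≈ -5.0776e+6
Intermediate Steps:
E(x) = -7 + x**2 (E(x) = -7 + x*x = -7 + x**2)
N = -1/46207 (N = 1/(-46207) = -1/46207 ≈ -2.1642e-5)
R(O) = 1/(3*O) (R(O) = 1/(O + 2*O) = 1/(3*O))
(B(-150) + R(-43))*(N + E(-184)) = (-150 + (1/3)/(-43))*(-1/46207 + (-7 + (-184)**2)) = (-150 + (1/3)*(-1/43))*(-1/46207 + (-7 + 33856)) = (-150 - 1/129)*(-1/46207 + 33849) = -19351/129*1564060742/46207 = -30266139418442/5960703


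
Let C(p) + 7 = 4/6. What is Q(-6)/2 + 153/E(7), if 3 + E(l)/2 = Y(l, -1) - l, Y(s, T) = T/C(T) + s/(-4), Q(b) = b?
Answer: -8457/881 ≈ -9.5993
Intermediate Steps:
C(p) = -19/3 (C(p) = -7 + 4/6 = -7 + 4*(⅙) = -7 + ⅔ = -19/3)
Y(s, T) = -3*T/19 - s/4 (Y(s, T) = T/(-19/3) + s/(-4) = T*(-3/19) + s*(-¼) = -3*T/19 - s/4)
E(l) = -108/19 - 5*l/2 (E(l) = -6 + 2*((-3/19*(-1) - l/4) - l) = -6 + 2*((3/19 - l/4) - l) = -6 + 2*(3/19 - 5*l/4) = -6 + (6/19 - 5*l/2) = -108/19 - 5*l/2)
Q(-6)/2 + 153/E(7) = -6/2 + 153/(-108/19 - 5/2*7) = -6*½ + 153/(-108/19 - 35/2) = -3 + 153/(-881/38) = -3 + 153*(-38/881) = -3 - 5814/881 = -8457/881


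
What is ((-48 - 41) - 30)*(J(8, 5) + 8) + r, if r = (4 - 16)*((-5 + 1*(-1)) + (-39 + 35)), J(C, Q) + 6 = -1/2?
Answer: -117/2 ≈ -58.500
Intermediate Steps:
J(C, Q) = -13/2 (J(C, Q) = -6 - 1/2 = -6 - 1*½ = -6 - ½ = -13/2)
r = 120 (r = -12*((-5 - 1) - 4) = -12*(-6 - 4) = -12*(-10) = 120)
((-48 - 41) - 30)*(J(8, 5) + 8) + r = ((-48 - 41) - 30)*(-13/2 + 8) + 120 = (-89 - 30)*(3/2) + 120 = -119*3/2 + 120 = -357/2 + 120 = -117/2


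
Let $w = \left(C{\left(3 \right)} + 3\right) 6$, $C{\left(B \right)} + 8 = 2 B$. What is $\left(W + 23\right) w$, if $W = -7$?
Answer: $96$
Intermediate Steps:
$C{\left(B \right)} = -8 + 2 B$
$w = 6$ ($w = \left(\left(-8 + 2 \cdot 3\right) + 3\right) 6 = \left(\left(-8 + 6\right) + 3\right) 6 = \left(-2 + 3\right) 6 = 1 \cdot 6 = 6$)
$\left(W + 23\right) w = \left(-7 + 23\right) 6 = 16 \cdot 6 = 96$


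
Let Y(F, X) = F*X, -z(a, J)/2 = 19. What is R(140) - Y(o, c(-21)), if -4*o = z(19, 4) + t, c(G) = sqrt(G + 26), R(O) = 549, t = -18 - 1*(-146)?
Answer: 549 + 45*sqrt(5)/2 ≈ 599.31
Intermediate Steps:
z(a, J) = -38 (z(a, J) = -2*19 = -38)
t = 128 (t = -18 + 146 = 128)
c(G) = sqrt(26 + G)
o = -45/2 (o = -(-38 + 128)/4 = -1/4*90 = -45/2 ≈ -22.500)
R(140) - Y(o, c(-21)) = 549 - (-45)*sqrt(26 - 21)/2 = 549 - (-45)*sqrt(5)/2 = 549 + 45*sqrt(5)/2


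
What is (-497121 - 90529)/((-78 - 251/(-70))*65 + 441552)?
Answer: -8227100/6114011 ≈ -1.3456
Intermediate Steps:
(-497121 - 90529)/((-78 - 251/(-70))*65 + 441552) = -587650/((-78 - 251*(-1/70))*65 + 441552) = -587650/((-78 + 251/70)*65 + 441552) = -587650/(-5209/70*65 + 441552) = -587650/(-67717/14 + 441552) = -587650/6114011/14 = -587650*14/6114011 = -8227100/6114011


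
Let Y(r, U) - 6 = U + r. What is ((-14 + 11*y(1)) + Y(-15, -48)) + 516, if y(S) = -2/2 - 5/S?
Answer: 379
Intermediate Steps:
Y(r, U) = 6 + U + r (Y(r, U) = 6 + (U + r) = 6 + U + r)
y(S) = -1 - 5/S (y(S) = -2*½ - 5/S = -1 - 5/S)
((-14 + 11*y(1)) + Y(-15, -48)) + 516 = ((-14 + 11*((-5 - 1*1)/1)) + (6 - 48 - 15)) + 516 = ((-14 + 11*(1*(-5 - 1))) - 57) + 516 = ((-14 + 11*(1*(-6))) - 57) + 516 = ((-14 + 11*(-6)) - 57) + 516 = ((-14 - 66) - 57) + 516 = (-80 - 57) + 516 = -137 + 516 = 379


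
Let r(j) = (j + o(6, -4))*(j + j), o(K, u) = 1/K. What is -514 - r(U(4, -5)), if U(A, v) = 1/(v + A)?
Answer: -1547/3 ≈ -515.67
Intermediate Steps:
U(A, v) = 1/(A + v)
r(j) = 2*j*(⅙ + j) (r(j) = (j + 1/6)*(j + j) = (j + ⅙)*(2*j) = (⅙ + j)*(2*j) = 2*j*(⅙ + j))
-514 - r(U(4, -5)) = -514 - (1 + 6/(4 - 5))/(3*(4 - 5)) = -514 - (1 + 6/(-1))/(3*(-1)) = -514 - (-1)*(1 + 6*(-1))/3 = -514 - (-1)*(1 - 6)/3 = -514 - (-1)*(-5)/3 = -514 - 1*5/3 = -514 - 5/3 = -1547/3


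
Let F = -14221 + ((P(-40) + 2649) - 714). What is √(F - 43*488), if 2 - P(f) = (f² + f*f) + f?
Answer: 2*I*√9107 ≈ 190.86*I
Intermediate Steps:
P(f) = 2 - f - 2*f² (P(f) = 2 - ((f² + f*f) + f) = 2 - ((f² + f²) + f) = 2 - (2*f² + f) = 2 - (f + 2*f²) = 2 + (-f - 2*f²) = 2 - f - 2*f²)
F = -15444 (F = -14221 + (((2 - 1*(-40) - 2*(-40)²) + 2649) - 714) = -14221 + (((2 + 40 - 2*1600) + 2649) - 714) = -14221 + (((2 + 40 - 3200) + 2649) - 714) = -14221 + ((-3158 + 2649) - 714) = -14221 + (-509 - 714) = -14221 - 1223 = -15444)
√(F - 43*488) = √(-15444 - 43*488) = √(-15444 - 20984) = √(-36428) = 2*I*√9107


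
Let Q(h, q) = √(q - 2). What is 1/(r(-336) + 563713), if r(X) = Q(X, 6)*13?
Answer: 1/563739 ≈ 1.7739e-6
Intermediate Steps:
Q(h, q) = √(-2 + q)
r(X) = 26 (r(X) = √(-2 + 6)*13 = √4*13 = 2*13 = 26)
1/(r(-336) + 563713) = 1/(26 + 563713) = 1/563739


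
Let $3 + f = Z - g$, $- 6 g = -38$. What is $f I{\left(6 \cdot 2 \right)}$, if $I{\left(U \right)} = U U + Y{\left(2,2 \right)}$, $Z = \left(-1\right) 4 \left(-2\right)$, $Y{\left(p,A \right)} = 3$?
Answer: $-196$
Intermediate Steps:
$g = \frac{19}{3}$ ($g = \left(- \frac{1}{6}\right) \left(-38\right) = \frac{19}{3} \approx 6.3333$)
$Z = 8$ ($Z = \left(-4\right) \left(-2\right) = 8$)
$f = - \frac{4}{3}$ ($f = -3 + \left(8 - \frac{19}{3}\right) = -3 + \frac{5}{3} = - \frac{4}{3} \approx -1.3333$)
$I{\left(U \right)} = 3 + U^{2}$ ($I{\left(U \right)} = U U + 3 = U^{2} + 3 = 3 + U^{2}$)
$f I{\left(6 \cdot 2 \right)} = - \frac{4 \left(3 + \left(6 \cdot 2\right)^{2}\right)}{3} = - \frac{4 \left(3 + 12^{2}\right)}{3} = - \frac{4 \left(3 + 144\right)}{3} = \left(- \frac{4}{3}\right) 147 = -196$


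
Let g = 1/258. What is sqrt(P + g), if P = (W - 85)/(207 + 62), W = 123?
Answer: sqrt(699086346)/69402 ≈ 0.38097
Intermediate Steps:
g = 1/258 ≈ 0.0038760
P = 38/269 (P = (123 - 85)/(207 + 62) = 38/269 ≈ 0.14126)
sqrt(P + g) = sqrt(38/269 + 1/258) = sqrt(10073/69402) = sqrt(699086346)/69402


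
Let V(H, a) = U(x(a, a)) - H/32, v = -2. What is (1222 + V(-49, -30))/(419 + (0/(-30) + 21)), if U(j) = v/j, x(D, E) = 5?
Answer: 17791/6400 ≈ 2.7798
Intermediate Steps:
U(j) = -2/j
V(H, a) = -⅖ - H/32 (V(H, a) = -2/5 - H/32 = -2*⅕ - H/32 = -⅖ - H/32)
(1222 + V(-49, -30))/(419 + (0/(-30) + 21)) = (1222 + (-⅖ - 1/32*(-49)))/(419 + (0/(-30) + 21)) = (1222 + (-⅖ + 49/32))/(419 + (-1/30*0 + 21)) = (1222 + 181/160)/(419 + (0 + 21)) = 195701/(160*(419 + 21)) = (195701/160)/440 = (195701/160)*(1/440) = 17791/6400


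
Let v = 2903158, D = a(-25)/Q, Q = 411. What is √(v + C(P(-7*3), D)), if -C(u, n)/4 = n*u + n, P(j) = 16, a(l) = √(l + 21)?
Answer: √(490404352518 - 55896*I)/411 ≈ 1703.9 - 9.7103e-5*I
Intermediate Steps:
a(l) = √(21 + l)
D = 2*I/411 (D = √(21 - 25)/411 = √(-4)*(1/411) = (2*I)*(1/411) = 2*I/411 ≈ 0.0048662*I)
C(u, n) = -4*n - 4*n*u (C(u, n) = -4*(n*u + n) = -4*(n + n*u) = -4*n - 4*n*u)
√(v + C(P(-7*3), D)) = √(2903158 - 4*2*I/411*(1 + 16)) = √(2903158 - 4*2*I/411*17) = √(2903158 - 136*I/411)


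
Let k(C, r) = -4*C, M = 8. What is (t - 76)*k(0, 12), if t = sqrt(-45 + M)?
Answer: 0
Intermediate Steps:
t = I*sqrt(37) (t = sqrt(-45 + 8) = sqrt(-37) = I*sqrt(37) ≈ 6.0828*I)
(t - 76)*k(0, 12) = (I*sqrt(37) - 76)*(-4*0) = (-76 + I*sqrt(37))*0 = 0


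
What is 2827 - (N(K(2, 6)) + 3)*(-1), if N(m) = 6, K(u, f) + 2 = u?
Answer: 2836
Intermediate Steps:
K(u, f) = -2 + u
2827 - (N(K(2, 6)) + 3)*(-1) = 2827 - (6 + 3)*(-1) = 2827 - 9*(-1) = 2827 - 1*(-9) = 2827 + 9 = 2836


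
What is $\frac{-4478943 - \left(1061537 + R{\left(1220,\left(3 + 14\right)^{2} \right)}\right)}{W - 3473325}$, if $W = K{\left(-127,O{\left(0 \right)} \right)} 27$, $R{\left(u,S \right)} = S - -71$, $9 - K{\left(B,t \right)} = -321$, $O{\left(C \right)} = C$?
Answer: $\frac{1108168}{692883} \approx 1.5994$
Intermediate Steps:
$K{\left(B,t \right)} = 330$ ($K{\left(B,t \right)} = 9 - -321 = 9 + 321 = 330$)
$R{\left(u,S \right)} = 71 + S$ ($R{\left(u,S \right)} = S + 71 = 71 + S$)
$W = 8910$ ($W = 330 \cdot 27 = 8910$)
$\frac{-4478943 - \left(1061537 + R{\left(1220,\left(3 + 14\right)^{2} \right)}\right)}{W - 3473325} = \frac{-4478943 - \left(1061608 + \left(3 + 14\right)^{2}\right)}{8910 - 3473325} = \frac{-4478943 - 1061897}{-3464415} = \left(-4478943 - 1061897\right) \left(- \frac{1}{3464415}\right) = \left(-5540840\right) \left(- \frac{1}{3464415}\right) = \frac{1108168}{692883}$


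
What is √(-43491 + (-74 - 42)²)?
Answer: I*√30035 ≈ 173.31*I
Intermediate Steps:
√(-43491 + (-74 - 42)²) = √(-43491 + (-116)²) = √(-43491 + 13456) = √(-30035) = I*√30035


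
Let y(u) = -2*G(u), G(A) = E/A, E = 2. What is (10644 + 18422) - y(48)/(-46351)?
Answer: 16166857991/556212 ≈ 29066.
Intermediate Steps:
G(A) = 2/A
y(u) = -4/u
(10644 + 18422) - y(48)/(-46351) = (10644 + 18422) - (-4/48)/(-46351) = 29066 - (-4*1/48)*(-1)/46351 = 29066 - (-1)*(-1)/(12*46351) = 29066 - 1*1/556212 = 29066 - 1/556212 = 16166857991/556212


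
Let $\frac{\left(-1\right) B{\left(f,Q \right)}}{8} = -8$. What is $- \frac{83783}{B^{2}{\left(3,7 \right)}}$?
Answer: $- \frac{83783}{4096} \approx -20.455$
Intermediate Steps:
$B{\left(f,Q \right)} = 64$ ($B{\left(f,Q \right)} = \left(-8\right) \left(-8\right) = 64$)
$- \frac{83783}{B^{2}{\left(3,7 \right)}} = - \frac{83783}{64^{2}} = - \frac{83783}{4096}$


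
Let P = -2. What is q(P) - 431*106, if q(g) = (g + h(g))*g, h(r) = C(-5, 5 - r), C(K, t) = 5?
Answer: -45692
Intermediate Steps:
h(r) = 5
q(g) = g*(5 + g) (q(g) = (g + 5)*g = (5 + g)*g = g*(5 + g))
q(P) - 431*106 = -2*(5 - 2) - 431*106 = -2*3 - 45686 = -6 - 45686 = -45692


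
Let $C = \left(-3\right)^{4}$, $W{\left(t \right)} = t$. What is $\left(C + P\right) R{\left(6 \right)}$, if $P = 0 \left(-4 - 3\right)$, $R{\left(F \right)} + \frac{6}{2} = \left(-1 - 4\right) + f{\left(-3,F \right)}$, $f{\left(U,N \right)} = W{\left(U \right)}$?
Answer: $-891$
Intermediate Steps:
$f{\left(U,N \right)} = U$
$R{\left(F \right)} = -11$ ($R{\left(F \right)} = -3 - 8 = -11$)
$C = 81$
$P = 0$ ($P = 0 \left(-7\right) = 0$)
$\left(C + P\right) R{\left(6 \right)} = \left(81 + 0\right) \left(-11\right) = 81 \left(-11\right) = -891$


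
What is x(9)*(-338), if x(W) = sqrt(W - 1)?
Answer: -676*sqrt(2) ≈ -956.01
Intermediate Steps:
x(W) = sqrt(-1 + W)
x(9)*(-338) = sqrt(-1 + 9)*(-338) = sqrt(8)*(-338) = (2*sqrt(2))*(-338) = -676*sqrt(2)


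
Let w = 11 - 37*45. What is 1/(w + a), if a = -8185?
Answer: -1/9839 ≈ -0.00010164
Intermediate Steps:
w = -1654 (w = 11 - 1665 = -1654)
1/(w + a) = 1/(-1654 - 8185) = 1/(-9839) = -1/9839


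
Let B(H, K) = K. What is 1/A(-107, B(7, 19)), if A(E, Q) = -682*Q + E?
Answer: -1/13065 ≈ -7.6540e-5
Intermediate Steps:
A(E, Q) = E - 682*Q
1/A(-107, B(7, 19)) = 1/(-107 - 682*19) = 1/(-107 - 12958) = 1/(-13065) = -1/13065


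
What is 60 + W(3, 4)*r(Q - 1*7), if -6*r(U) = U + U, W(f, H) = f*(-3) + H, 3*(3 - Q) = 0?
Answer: 160/3 ≈ 53.333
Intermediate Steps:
Q = 3 (Q = 3 - 1/3*0 = 3 + 0 = 3)
W(f, H) = H - 3*f (W(f, H) = -3*f + H = H - 3*f)
r(U) = -U/3 (r(U) = -(U + U)/6 = -U/3)
60 + W(3, 4)*r(Q - 1*7) = 60 + (4 - 3*3)*(-(3 - 1*7)/3) = 60 + (4 - 9)*(-(3 - 7)/3) = 60 - (-5)*(-4)/3 = 60 - 5*4/3 = 60 - 20/3 = 160/3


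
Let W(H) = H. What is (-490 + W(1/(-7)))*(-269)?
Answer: 922939/7 ≈ 1.3185e+5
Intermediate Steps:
(-490 + W(1/(-7)))*(-269) = (-490 + 1/(-7))*(-269) = (-490 - ⅐)*(-269) = -3431/7*(-269) = 922939/7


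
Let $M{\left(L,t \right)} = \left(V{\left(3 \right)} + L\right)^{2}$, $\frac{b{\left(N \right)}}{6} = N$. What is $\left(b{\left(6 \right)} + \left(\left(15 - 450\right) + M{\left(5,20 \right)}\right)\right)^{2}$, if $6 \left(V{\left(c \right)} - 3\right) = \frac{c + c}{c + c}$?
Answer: $\frac{143113369}{1296} \approx 1.1043 \cdot 10^{5}$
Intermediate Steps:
$V{\left(c \right)} = \frac{19}{6}$ ($V{\left(c \right)} = 3 + \frac{\left(c + c\right) \frac{1}{c + c}}{6} = 3 + \frac{2 c \frac{1}{2 c}}{6} = 3 + \frac{1}{6} \cdot 1 = 3 + \frac{1}{6} = \frac{19}{6}$)
$b{\left(N \right)} = 6 N$
$M{\left(L,t \right)} = \left(\frac{19}{6} + L\right)^{2}$
$\left(b{\left(6 \right)} + \left(\left(15 - 450\right) + M{\left(5,20 \right)}\right)\right)^{2} = \left(6 \cdot 6 + \left(\left(15 - 450\right) + \frac{\left(19 + 6 \cdot 5\right)^{2}}{36}\right)\right)^{2} = \left(36 - \left(435 - \frac{\left(19 + 30\right)^{2}}{36}\right)\right)^{2} = \left(36 - \left(435 - \frac{49^{2}}{36}\right)\right)^{2} = \left(36 + \left(-435 + \frac{1}{36} \cdot 2401\right)\right)^{2} = \left(36 + \left(-435 + \frac{2401}{36}\right)\right)^{2} = \left(36 - \frac{13259}{36}\right)^{2} = \left(- \frac{11963}{36}\right)^{2} = \frac{143113369}{1296}$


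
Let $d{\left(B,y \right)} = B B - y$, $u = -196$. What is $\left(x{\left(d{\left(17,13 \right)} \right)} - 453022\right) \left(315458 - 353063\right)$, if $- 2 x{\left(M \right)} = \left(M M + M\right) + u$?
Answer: $18469695750$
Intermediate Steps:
$d{\left(B,y \right)} = B^{2} - y$
$x{\left(M \right)} = 98 - \frac{M}{2} - \frac{M^{2}}{2}$ ($x{\left(M \right)} = - \frac{\left(M M + M\right) - 196}{2} = - \frac{\left(M^{2} + M\right) - 196}{2} = - \frac{\left(M + M^{2}\right) - 196}{2} = - \frac{-196 + M + M^{2}}{2} = 98 - \frac{M}{2} - \frac{M^{2}}{2}$)
$\left(x{\left(d{\left(17,13 \right)} \right)} - 453022\right) \left(315458 - 353063\right) = \left(\left(98 - \frac{17^{2} - 13}{2} - \frac{\left(17^{2} - 13\right)^{2}}{2}\right) - 453022\right) \left(315458 - 353063\right) = \left(\left(98 - \frac{289 - 13}{2} - \frac{\left(289 - 13\right)^{2}}{2}\right) - 453022\right) \left(-37605\right) = \left(\left(98 - 138 - \frac{276^{2}}{2}\right) - 453022\right) \left(-37605\right) = \left(\left(98 - 138 - 38088\right) - 453022\right) \left(-37605\right) = \left(-38128 - 453022\right) \left(-37605\right) = \left(-491150\right) \left(-37605\right) = 18469695750$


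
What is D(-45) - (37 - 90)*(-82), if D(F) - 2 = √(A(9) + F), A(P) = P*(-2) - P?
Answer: -4344 + 6*I*√2 ≈ -4344.0 + 8.4853*I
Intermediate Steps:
A(P) = -3*P (A(P) = -2*P - P = -3*P)
D(F) = 2 + √(-27 + F) (D(F) = 2 + √(-3*9 + F) = 2 + √(-27 + F))
D(-45) - (37 - 90)*(-82) = (2 + √(-27 - 45)) - (37 - 90)*(-82) = (2 + √(-72)) - (-53)*(-82) = (2 + 6*I*√2) - 1*4346 = (2 + 6*I*√2) - 4346 = -4344 + 6*I*√2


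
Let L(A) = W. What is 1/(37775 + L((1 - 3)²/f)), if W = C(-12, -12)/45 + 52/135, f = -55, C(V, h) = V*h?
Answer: 135/5100109 ≈ 2.6470e-5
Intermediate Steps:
W = 484/135 (W = -12*(-12)/45 + 52/135 = 144*(1/45) + 52*(1/135) = 16/5 + 52/135 = 484/135 ≈ 3.5852)
L(A) = 484/135
1/(37775 + L((1 - 3)²/f)) = 1/(37775 + 484/135) = 1/(5100109/135) = 135/5100109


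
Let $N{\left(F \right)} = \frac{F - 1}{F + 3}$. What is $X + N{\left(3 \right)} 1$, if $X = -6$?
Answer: $- \frac{17}{3} \approx -5.6667$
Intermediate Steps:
$N{\left(F \right)} = \frac{-1 + F}{3 + F}$
$X + N{\left(3 \right)} 1 = -6 + \frac{-1 + 3}{3 + 3} \cdot 1 = -6 + \frac{1}{6} \cdot 2 \cdot 1 = -6 + \frac{1}{3} \cdot 1 = -6 + \frac{1}{3} = - \frac{17}{3}$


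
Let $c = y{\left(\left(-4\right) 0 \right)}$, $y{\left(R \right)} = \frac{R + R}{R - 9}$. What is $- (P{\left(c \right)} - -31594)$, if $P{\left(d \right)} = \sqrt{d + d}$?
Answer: $-31594$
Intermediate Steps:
$y{\left(R \right)} = \frac{2 R}{-9 + R}$
$c = 0$ ($c = \frac{2 \left(\left(-4\right) 0\right)}{-9 - 0} = 2 \cdot 0 \frac{1}{-9 + 0} = 2 \cdot 0 \frac{1}{-9} = 2 \cdot 0 \left(- \frac{1}{9}\right) = 0$)
$P{\left(d \right)} = \sqrt{2} \sqrt{d}$ ($P{\left(d \right)} = \sqrt{2 d} = \sqrt{2} \sqrt{d}$)
$- (P{\left(c \right)} - -31594) = - (\sqrt{2} \sqrt{0} - -31594) = - (\sqrt{2} \cdot 0 + 31594) = - (0 + 31594) = \left(-1\right) 31594 = -31594$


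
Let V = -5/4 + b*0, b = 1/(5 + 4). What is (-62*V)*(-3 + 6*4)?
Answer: 3255/2 ≈ 1627.5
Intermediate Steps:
b = 1/9 ≈ 0.11111
V = -5/4 (V = -5/4 + (1/9)*0 = -5*1/4 + 0 = -5/4 + 0 = -5/4 ≈ -1.2500)
(-62*V)*(-3 + 6*4) = (-62*(-5/4))*(-3 + 6*4) = 155*(-3 + 24)/2 = (155/2)*21 = 3255/2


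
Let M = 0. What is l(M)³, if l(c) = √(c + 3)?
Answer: 3*√3 ≈ 5.1962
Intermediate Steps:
l(c) = √(3 + c)
l(M)³ = (√(3 + 0))³ = (√3)³ = 3*√3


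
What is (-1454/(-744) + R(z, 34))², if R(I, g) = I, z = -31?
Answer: 116748025/138384 ≈ 843.65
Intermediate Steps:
(-1454/(-744) + R(z, 34))² = (-1454/(-744) - 31)² = (-1454*(-1/744) - 31)² = (727/372 - 31)² = (-10805/372)² = 116748025/138384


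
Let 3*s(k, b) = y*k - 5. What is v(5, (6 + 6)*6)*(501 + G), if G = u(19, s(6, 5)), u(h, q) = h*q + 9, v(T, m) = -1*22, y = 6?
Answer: -46618/3 ≈ -15539.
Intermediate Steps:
v(T, m) = -22
s(k, b) = -5/3 + 2*k (s(k, b) = (6*k - 5)/3 = (-5 + 6*k)/3 = -5/3 + 2*k)
u(h, q) = 9 + h*q
G = 616/3 (G = 9 + 19*(-5/3 + 2*6) = 9 + 19*(-5/3 + 12) = 9 + 19*(31/3) = 9 + 589/3 = 616/3 ≈ 205.33)
v(5, (6 + 6)*6)*(501 + G) = -22*(501 + 616/3) = -22*2119/3 = -46618/3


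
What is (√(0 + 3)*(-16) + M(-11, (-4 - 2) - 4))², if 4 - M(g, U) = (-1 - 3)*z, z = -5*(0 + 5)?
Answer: 9984 + 3072*√3 ≈ 15305.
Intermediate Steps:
z = -25 (z = -5*5 = -25)
M(g, U) = -96 (M(g, U) = 4 - (-1 - 3)*(-25) = 4 - (-4)*(-25) = 4 - 1*100 = 4 - 100 = -96)
(√(0 + 3)*(-16) + M(-11, (-4 - 2) - 4))² = (√(0 + 3)*(-16) - 96)² = (√3*(-16) - 96)² = (-16*√3 - 96)² = (-96 - 16*√3)²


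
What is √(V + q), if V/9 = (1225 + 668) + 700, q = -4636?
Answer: √18701 ≈ 136.75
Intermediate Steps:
V = 23337 (V = 9*((1225 + 668) + 700) = 9*(1893 + 700) = 9*2593 = 23337)
√(V + q) = √(23337 - 4636) = √18701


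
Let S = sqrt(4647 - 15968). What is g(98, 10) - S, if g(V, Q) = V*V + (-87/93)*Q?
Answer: 297434/31 - I*sqrt(11321) ≈ 9594.6 - 106.4*I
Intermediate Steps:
S = I*sqrt(11321) (S = sqrt(-11321) = I*sqrt(11321) ≈ 106.4*I)
g(V, Q) = V**2 - 29*Q/31 (g(V, Q) = V**2 + (-87*1/93)*Q = V**2 - 29*Q/31)
g(98, 10) - S = (98**2 - 29/31*10) - I*sqrt(11321) = (9604 - 290/31) - I*sqrt(11321) = 297434/31 - I*sqrt(11321)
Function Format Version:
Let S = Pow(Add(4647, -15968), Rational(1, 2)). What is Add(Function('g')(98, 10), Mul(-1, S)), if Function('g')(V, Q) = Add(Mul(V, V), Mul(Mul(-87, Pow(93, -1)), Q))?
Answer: Add(Rational(297434, 31), Mul(-1, I, Pow(11321, Rational(1, 2)))) ≈ Add(9594.6, Mul(-106.40, I))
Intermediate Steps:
S = Mul(I, Pow(11321, Rational(1, 2))) (S = Pow(-11321, Rational(1, 2)) = Mul(I, Pow(11321, Rational(1, 2))) ≈ Mul(106.40, I))
Function('g')(V, Q) = Add(Pow(V, 2), Mul(Rational(-29, 31), Q)) (Function('g')(V, Q) = Add(Pow(V, 2), Mul(Mul(-87, Rational(1, 93)), Q)) = Add(Pow(V, 2), Mul(Rational(-29, 31), Q)))
Add(Function('g')(98, 10), Mul(-1, S)) = Add(Add(Pow(98, 2), Mul(Rational(-29, 31), 10)), Mul(-1, Mul(I, Pow(11321, Rational(1, 2))))) = Add(Add(9604, Rational(-290, 31)), Mul(-1, I, Pow(11321, Rational(1, 2)))) = Add(Rational(297434, 31), Mul(-1, I, Pow(11321, Rational(1, 2))))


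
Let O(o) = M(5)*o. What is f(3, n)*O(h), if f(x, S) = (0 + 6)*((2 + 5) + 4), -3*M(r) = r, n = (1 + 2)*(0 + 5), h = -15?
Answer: 1650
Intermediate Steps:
n = 15 (n = 3*5 = 15)
M(r) = -r/3
f(x, S) = 66 (f(x, S) = 6*(7 + 4) = 6*11 = 66)
O(o) = -5*o/3 (O(o) = (-⅓*5)*o = -5*o/3)
f(3, n)*O(h) = 66*(-5/3*(-15)) = 66*25 = 1650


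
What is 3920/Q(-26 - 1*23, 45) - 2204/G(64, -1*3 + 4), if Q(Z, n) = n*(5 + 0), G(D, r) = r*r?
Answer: -98396/45 ≈ -2186.6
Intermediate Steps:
G(D, r) = r**2
Q(Z, n) = 5*n (Q(Z, n) = n*5 = 5*n)
3920/Q(-26 - 1*23, 45) - 2204/G(64, -1*3 + 4) = 3920/((5*45)) - 2204/(-1*3 + 4)**2 = 3920/225 - 2204/(-3 + 4)**2 = 3920*(1/225) - 2204/(1**2) = 784/45 - 2204/1 = 784/45 - 2204*1 = 784/45 - 2204 = -98396/45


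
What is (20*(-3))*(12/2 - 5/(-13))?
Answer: -4980/13 ≈ -383.08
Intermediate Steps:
(20*(-3))*(12/2 - 5/(-13)) = -60*(12*(½) - 5*(-1/13)) = -60*(6 + 5/13) = -60*83/13 = -4980/13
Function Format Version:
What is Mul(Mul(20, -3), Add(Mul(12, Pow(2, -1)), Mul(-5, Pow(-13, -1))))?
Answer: Rational(-4980, 13) ≈ -383.08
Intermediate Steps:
Mul(Mul(20, -3), Add(Mul(12, Pow(2, -1)), Mul(-5, Pow(-13, -1)))) = Mul(-60, Add(Mul(12, Rational(1, 2)), Mul(-5, Rational(-1, 13)))) = Mul(-60, Add(6, Rational(5, 13))) = Mul(-60, Rational(83, 13)) = Rational(-4980, 13)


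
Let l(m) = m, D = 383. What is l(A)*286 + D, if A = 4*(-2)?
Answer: -1905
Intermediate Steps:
A = -8
l(A)*286 + D = -8*286 + 383 = -2288 + 383 = -1905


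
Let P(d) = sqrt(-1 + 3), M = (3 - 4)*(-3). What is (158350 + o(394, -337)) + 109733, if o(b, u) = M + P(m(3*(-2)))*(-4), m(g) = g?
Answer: 268086 - 4*sqrt(2) ≈ 2.6808e+5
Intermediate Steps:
M = 3 (M = -1*(-3) = 3)
P(d) = sqrt(2)
o(b, u) = 3 - 4*sqrt(2) (o(b, u) = 3 + sqrt(2)*(-4) = 3 - 4*sqrt(2))
(158350 + o(394, -337)) + 109733 = (158350 + (3 - 4*sqrt(2))) + 109733 = (158353 - 4*sqrt(2)) + 109733 = 268086 - 4*sqrt(2)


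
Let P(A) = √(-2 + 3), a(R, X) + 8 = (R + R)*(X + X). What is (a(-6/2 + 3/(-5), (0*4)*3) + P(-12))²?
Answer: 49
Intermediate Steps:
a(R, X) = -8 + 4*R*X (a(R, X) = -8 + (R + R)*(X + X) = -8 + (2*R)*(2*X) = -8 + 4*R*X)
P(A) = 1 (P(A) = √1 = 1)
(a(-6/2 + 3/(-5), (0*4)*3) + P(-12))² = ((-8 + 4*(-6/2 + 3/(-5))*((0*4)*3)) + 1)² = ((-8 + 4*(-6*½ + 3*(-⅕))*(0*3)) + 1)² = ((-8 + 4*(-3 - ⅗)*0) + 1)² = ((-8 + 4*(-18/5)*0) + 1)² = ((-8 + 0) + 1)² = (-8 + 1)² = (-7)² = 49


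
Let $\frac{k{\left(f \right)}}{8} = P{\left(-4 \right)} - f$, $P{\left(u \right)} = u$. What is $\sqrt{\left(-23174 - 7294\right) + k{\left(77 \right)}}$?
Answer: $2 i \sqrt{7779} \approx 176.4 i$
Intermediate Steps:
$k{\left(f \right)} = -32 - 8 f$ ($k{\left(f \right)} = 8 \left(-4 - f\right) = -32 - 8 f$)
$\sqrt{\left(-23174 - 7294\right) + k{\left(77 \right)}} = \sqrt{\left(-23174 - 7294\right) - 648} = \sqrt{-30468 - 648} = \sqrt{-31116} = 2 i \sqrt{7779}$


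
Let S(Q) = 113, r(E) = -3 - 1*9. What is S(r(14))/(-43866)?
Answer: -113/43866 ≈ -0.0025760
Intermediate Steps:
r(E) = -12 (r(E) = -3 - 9 = -12)
S(r(14))/(-43866) = 113/(-43866) = 113*(-1/43866) = -113/43866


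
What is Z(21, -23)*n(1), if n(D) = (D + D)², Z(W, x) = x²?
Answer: 2116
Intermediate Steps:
n(D) = 4*D² (n(D) = (2*D)² = 4*D²)
Z(21, -23)*n(1) = (-23)²*(4*1²) = 529*(4*1) = 529*4 = 2116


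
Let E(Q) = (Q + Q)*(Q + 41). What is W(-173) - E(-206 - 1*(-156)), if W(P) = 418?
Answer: -482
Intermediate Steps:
E(Q) = 2*Q*(41 + Q) (E(Q) = (2*Q)*(41 + Q) = 2*Q*(41 + Q))
W(-173) - E(-206 - 1*(-156)) = 418 - 2*(-206 - 1*(-156))*(41 + (-206 - 1*(-156))) = 418 - 2*(-206 + 156)*(41 + (-206 + 156)) = 418 - 2*(-50)*(41 - 50) = 418 - 2*(-50)*(-9) = 418 - 1*900 = 418 - 900 = -482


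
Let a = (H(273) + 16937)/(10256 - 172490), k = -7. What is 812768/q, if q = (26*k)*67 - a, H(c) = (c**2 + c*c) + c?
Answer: -1498393224/22478581 ≈ -66.659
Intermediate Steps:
H(c) = c + 2*c**2 (H(c) = (c**2 + c**2) + c = 2*c**2 + c = c + 2*c**2)
a = -83134/81117 (a = (273*(1 + 2*273) + 16937)/(10256 - 172490) = (273*(1 + 546) + 16937)/(-162234) = (273*547 + 16937)*(-1/162234) = (149331 + 16937)*(-1/162234) = 166268*(-1/162234) = -83134/81117 ≈ -1.0249)
q = -989057564/81117 (q = (26*(-7))*67 - 1*(-83134/81117) = -182*67 + 83134/81117 = -12194 + 83134/81117 = -989057564/81117 ≈ -12193.)
812768/q = 812768/(-989057564/81117) = 812768*(-81117/989057564) = -1498393224/22478581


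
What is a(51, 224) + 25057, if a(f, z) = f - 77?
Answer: 25031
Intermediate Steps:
a(f, z) = -77 + f
a(51, 224) + 25057 = (-77 + 51) + 25057 = -26 + 25057 = 25031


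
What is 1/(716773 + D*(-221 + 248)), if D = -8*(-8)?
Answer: 1/718501 ≈ 1.3918e-6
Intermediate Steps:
D = 64
1/(716773 + D*(-221 + 248)) = 1/(716773 + 64*(-221 + 248)) = 1/(716773 + 64*27) = 1/(716773 + 1728) = 1/718501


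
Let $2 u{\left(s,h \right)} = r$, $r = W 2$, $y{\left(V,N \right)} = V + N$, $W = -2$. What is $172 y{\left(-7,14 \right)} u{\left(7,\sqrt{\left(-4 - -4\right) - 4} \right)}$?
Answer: $-2408$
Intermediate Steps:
$y{\left(V,N \right)} = N + V$
$r = -4$ ($r = \left(-2\right) 2 = -4$)
$u{\left(s,h \right)} = -2$ ($u{\left(s,h \right)} = \frac{1}{2} \left(-4\right) = -2$)
$172 y{\left(-7,14 \right)} u{\left(7,\sqrt{\left(-4 - -4\right) - 4} \right)} = 172 \left(14 - 7\right) \left(-2\right) = 172 \cdot 7 \left(-2\right) = 1204 \left(-2\right) = -2408$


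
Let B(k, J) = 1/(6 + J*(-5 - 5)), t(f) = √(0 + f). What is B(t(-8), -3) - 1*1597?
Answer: -57491/36 ≈ -1597.0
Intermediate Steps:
t(f) = √f
B(k, J) = 1/(6 - 10*J) (B(k, J) = 1/(6 + J*(-10)) = 1/(6 - 10*J))
B(t(-8), -3) - 1*1597 = -1/(-6 + 10*(-3)) - 1*1597 = -1/(-6 - 30) - 1597 = -1/(-36) - 1597 = -1*(-1/36) - 1597 = 1/36 - 1597 = -57491/36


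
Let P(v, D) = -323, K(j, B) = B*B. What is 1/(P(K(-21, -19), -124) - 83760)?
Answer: -1/84083 ≈ -1.1893e-5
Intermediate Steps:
K(j, B) = B**2
1/(P(K(-21, -19), -124) - 83760) = 1/(-323 - 83760) = 1/(-84083) = -1/84083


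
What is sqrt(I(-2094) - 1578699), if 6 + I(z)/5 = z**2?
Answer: sqrt(20345451) ≈ 4510.6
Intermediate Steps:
I(z) = -30 + 5*z**2
sqrt(I(-2094) - 1578699) = sqrt((-30 + 5*(-2094)**2) - 1578699) = sqrt((-30 + 5*4384836) - 1578699) = sqrt((-30 + 21924180) - 1578699) = sqrt(21924150 - 1578699) = sqrt(20345451)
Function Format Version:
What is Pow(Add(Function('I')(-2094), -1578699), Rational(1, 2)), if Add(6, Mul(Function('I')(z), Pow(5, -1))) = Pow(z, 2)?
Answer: Pow(20345451, Rational(1, 2)) ≈ 4510.6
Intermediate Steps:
Function('I')(z) = Add(-30, Mul(5, Pow(z, 2)))
Pow(Add(Function('I')(-2094), -1578699), Rational(1, 2)) = Pow(Add(Add(-30, Mul(5, Pow(-2094, 2))), -1578699), Rational(1, 2)) = Pow(Add(Add(-30, Mul(5, 4384836)), -1578699), Rational(1, 2)) = Pow(Add(Add(-30, 21924180), -1578699), Rational(1, 2)) = Pow(Add(21924150, -1578699), Rational(1, 2)) = Pow(20345451, Rational(1, 2))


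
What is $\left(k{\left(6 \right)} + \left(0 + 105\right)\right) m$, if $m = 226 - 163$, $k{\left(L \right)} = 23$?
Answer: $8064$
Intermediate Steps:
$m = 63$ ($m = 226 - 163 = 63$)
$\left(k{\left(6 \right)} + \left(0 + 105\right)\right) m = \left(23 + \left(0 + 105\right)\right) 63 = \left(23 + 105\right) 63 = 128 \cdot 63 = 8064$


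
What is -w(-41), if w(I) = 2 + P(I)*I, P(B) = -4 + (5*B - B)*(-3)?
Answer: 20006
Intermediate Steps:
P(B) = -4 - 12*B (P(B) = -4 + (4*B)*(-3) = -4 - 12*B)
w(I) = 2 + I*(-4 - 12*I) (w(I) = 2 + (-4 - 12*I)*I = 2 + I*(-4 - 12*I))
-w(-41) = -(2 - 12*(-41)² - 4*(-41)) = -(2 - 12*1681 + 164) = -(2 - 20172 + 164) = -1*(-20006) = 20006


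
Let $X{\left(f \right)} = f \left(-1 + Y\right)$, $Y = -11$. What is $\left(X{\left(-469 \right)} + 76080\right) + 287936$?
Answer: $369644$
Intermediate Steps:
$X{\left(f \right)} = - 12 f$ ($X{\left(f \right)} = f \left(-1 - 11\right) = f \left(-12\right) = - 12 f$)
$\left(X{\left(-469 \right)} + 76080\right) + 287936 = \left(\left(-12\right) \left(-469\right) + 76080\right) + 287936 = \left(5628 + 76080\right) + 287936 = 81708 + 287936 = 369644$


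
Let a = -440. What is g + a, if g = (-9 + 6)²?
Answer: -431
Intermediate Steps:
g = 9 (g = (-3)² = 9)
g + a = 9 - 440 = -431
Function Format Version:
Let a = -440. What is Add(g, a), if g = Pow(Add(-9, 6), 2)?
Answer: -431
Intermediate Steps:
g = 9 (g = Pow(-3, 2) = 9)
Add(g, a) = Add(9, -440) = -431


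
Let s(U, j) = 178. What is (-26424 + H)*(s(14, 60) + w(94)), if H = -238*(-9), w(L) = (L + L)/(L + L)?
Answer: -4346478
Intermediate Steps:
w(L) = 1 (w(L) = (2*L)/((2*L)) = (2*L)*(1/(2*L)) = 1)
H = 2142
(-26424 + H)*(s(14, 60) + w(94)) = (-26424 + 2142)*(178 + 1) = -24282*179 = -4346478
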